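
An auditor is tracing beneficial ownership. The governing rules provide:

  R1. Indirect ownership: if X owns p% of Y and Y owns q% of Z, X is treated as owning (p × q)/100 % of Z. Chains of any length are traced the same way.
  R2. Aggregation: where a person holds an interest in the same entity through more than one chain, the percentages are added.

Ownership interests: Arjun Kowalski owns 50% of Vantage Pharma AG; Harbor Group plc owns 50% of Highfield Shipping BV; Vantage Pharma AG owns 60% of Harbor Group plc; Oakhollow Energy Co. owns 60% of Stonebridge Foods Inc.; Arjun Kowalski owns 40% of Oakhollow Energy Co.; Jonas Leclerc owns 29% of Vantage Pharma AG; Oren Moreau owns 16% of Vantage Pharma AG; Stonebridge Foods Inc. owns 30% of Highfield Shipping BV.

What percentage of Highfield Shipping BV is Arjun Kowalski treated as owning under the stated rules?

22.2%

Chain via Oakhollow Energy Co. → Stonebridge Foods Inc. (R1): 40% × 60% × 30% = 7.2% of Highfield Shipping BV.
Chain via Vantage Pharma AG → Harbor Group plc (R1): 50% × 60% × 50% = 15% of Highfield Shipping BV.
Aggregating (R2): 7.2% + 15% = 22.2%.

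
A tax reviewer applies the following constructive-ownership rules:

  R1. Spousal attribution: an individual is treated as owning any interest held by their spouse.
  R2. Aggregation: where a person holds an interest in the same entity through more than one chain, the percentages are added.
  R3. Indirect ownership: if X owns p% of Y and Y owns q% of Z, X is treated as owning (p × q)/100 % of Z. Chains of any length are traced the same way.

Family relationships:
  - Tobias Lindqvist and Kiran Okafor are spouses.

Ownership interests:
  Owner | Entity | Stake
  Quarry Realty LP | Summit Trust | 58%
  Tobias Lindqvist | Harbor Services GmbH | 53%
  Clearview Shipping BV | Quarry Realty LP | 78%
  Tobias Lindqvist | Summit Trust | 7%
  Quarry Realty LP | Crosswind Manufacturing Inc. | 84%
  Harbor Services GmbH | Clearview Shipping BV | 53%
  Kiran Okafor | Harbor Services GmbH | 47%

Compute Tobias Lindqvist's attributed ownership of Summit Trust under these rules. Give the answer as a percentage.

By spousal attribution (R1), Tobias Lindqvist is treated as also owning Kiran Okafor's interest in Harbor Services GmbH, giving 53% + 47% = 100%.
Chain via Harbor Services GmbH → Clearview Shipping BV → Quarry Realty LP (R3): 100% × 53% × 78% × 58% = 23.9772% of Summit Trust.
Direct interest in Summit Trust: 7%.
Aggregating (R2): 23.9772% + 7% = 30.9772%.

30.9772%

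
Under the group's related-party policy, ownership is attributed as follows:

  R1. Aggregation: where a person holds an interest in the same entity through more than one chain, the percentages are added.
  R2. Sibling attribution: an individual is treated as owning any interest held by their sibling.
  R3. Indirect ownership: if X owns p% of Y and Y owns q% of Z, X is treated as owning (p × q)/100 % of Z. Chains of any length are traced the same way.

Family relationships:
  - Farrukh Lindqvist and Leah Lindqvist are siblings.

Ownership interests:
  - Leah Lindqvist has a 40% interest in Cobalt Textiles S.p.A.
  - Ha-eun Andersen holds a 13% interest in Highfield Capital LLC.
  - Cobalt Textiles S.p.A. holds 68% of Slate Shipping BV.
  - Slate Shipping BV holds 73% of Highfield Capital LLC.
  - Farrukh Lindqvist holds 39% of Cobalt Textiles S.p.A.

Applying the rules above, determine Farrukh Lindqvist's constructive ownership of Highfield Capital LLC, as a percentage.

39.2156%

By sibling attribution (R2), Farrukh Lindqvist is treated as also owning Leah Lindqvist's interest in Cobalt Textiles S.p.A, giving 39% + 40% = 79%.
Chain via Cobalt Textiles S.p.A. → Slate Shipping BV (R3): 79% × 68% × 73% = 39.2156% of Highfield Capital LLC.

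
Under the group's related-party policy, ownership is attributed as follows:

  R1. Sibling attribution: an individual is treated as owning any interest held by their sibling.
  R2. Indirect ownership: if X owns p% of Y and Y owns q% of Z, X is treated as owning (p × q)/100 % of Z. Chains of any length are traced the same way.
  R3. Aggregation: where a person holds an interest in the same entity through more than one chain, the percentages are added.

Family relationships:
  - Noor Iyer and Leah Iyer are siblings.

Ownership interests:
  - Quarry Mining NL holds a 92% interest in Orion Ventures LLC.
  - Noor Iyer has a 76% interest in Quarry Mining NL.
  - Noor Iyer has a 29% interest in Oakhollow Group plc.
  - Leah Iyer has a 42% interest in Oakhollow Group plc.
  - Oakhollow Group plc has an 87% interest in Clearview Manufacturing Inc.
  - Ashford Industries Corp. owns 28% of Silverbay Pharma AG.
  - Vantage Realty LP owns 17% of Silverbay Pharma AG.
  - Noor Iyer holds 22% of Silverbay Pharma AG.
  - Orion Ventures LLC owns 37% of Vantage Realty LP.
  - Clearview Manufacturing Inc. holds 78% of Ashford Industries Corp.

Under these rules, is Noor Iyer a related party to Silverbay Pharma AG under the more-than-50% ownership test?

No

By sibling attribution (R1), Noor Iyer is treated as also owning Leah Iyer's interest in Oakhollow Group plc, giving 29% + 42% = 71%.
Chain via Quarry Mining NL → Orion Ventures LLC → Vantage Realty LP (R2): 76% × 92% × 37% × 17% = 4.397968% of Silverbay Pharma AG.
Chain via Oakhollow Group plc → Clearview Manufacturing Inc. → Ashford Industries Corp. (R2): 71% × 87% × 78% × 28% = 13.490568% of Silverbay Pharma AG.
Direct interest in Silverbay Pharma AG: 22%.
Aggregating (R3): 4.397968% + 13.490568% + 22% = 39.888536%.
39.888536% does not exceed the 50% threshold, so Noor is not a related party to Silverbay Pharma AG.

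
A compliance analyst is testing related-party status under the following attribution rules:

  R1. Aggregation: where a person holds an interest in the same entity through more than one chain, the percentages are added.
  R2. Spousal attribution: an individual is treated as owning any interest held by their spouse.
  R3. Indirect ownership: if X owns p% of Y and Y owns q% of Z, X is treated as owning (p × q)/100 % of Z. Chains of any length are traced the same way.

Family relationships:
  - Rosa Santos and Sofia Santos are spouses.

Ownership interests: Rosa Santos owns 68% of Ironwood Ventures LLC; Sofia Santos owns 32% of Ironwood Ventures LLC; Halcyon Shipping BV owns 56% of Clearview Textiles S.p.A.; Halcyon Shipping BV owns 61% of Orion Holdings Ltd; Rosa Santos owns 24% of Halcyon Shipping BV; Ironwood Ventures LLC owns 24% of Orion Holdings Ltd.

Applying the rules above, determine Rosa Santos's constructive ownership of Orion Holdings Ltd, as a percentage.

38.64%

By spousal attribution (R2), Rosa Santos is treated as also owning Sofia Santos's interest in Ironwood Ventures LLC, giving 68% + 32% = 100%.
Chain via Halcyon Shipping BV (R3): 24% × 61% = 14.64% of Orion Holdings Ltd.
Chain via Ironwood Ventures LLC (R3): 100% × 24% = 24% of Orion Holdings Ltd.
Aggregating (R1): 14.64% + 24% = 38.64%.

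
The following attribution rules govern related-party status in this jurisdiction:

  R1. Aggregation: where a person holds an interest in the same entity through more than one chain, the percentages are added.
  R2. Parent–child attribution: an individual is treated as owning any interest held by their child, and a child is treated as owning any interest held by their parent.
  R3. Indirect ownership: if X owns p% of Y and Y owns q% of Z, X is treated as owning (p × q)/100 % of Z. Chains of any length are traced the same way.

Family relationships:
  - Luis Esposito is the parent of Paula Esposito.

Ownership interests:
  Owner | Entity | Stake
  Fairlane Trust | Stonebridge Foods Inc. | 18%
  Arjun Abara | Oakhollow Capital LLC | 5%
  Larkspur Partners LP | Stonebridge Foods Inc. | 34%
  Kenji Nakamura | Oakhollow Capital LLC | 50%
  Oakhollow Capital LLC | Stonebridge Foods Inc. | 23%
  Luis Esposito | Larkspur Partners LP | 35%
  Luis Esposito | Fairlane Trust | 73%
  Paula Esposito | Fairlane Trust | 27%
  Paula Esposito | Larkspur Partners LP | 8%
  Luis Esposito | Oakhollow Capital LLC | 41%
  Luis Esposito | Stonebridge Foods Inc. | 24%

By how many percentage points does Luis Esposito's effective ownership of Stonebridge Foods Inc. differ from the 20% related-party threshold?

By parent–child attribution (R2), Luis Esposito is treated as also owning Paula Esposito's interest in Fairlane Trust, giving 73% + 27% = 100%.
By parent–child attribution (R2), Luis Esposito is treated as also owning Paula Esposito's interest in Larkspur Partners LP, giving 35% + 8% = 43%.
Chain via Oakhollow Capital LLC (R3): 41% × 23% = 9.43% of Stonebridge Foods Inc.
Chain via Fairlane Trust (R3): 100% × 18% = 18% of Stonebridge Foods Inc.
Chain via Larkspur Partners LP (R3): 43% × 34% = 14.62% of Stonebridge Foods Inc.
Direct interest in Stonebridge Foods Inc: 24%.
Aggregating (R1): 9.43% + 18% + 14.62% + 24% = 66.05%.
66.05% exceeds the 20% threshold by 46.05 percentage points.

46.05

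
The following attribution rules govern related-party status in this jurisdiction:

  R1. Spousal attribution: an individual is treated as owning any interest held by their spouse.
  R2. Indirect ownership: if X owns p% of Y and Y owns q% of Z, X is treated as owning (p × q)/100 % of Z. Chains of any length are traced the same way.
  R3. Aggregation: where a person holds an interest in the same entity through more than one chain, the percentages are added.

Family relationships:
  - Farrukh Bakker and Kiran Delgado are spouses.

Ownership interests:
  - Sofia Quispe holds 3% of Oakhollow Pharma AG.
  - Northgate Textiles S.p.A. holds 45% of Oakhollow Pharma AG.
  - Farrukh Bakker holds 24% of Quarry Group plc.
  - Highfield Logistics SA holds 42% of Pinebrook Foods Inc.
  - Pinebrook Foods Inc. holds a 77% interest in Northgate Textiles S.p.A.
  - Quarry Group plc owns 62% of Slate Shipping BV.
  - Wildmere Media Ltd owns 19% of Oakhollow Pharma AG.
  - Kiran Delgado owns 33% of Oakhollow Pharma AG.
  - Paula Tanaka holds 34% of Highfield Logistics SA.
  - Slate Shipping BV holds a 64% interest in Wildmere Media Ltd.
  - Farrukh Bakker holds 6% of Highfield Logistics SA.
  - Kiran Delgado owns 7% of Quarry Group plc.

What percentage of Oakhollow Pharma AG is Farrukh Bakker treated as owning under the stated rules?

By spousal attribution (R1), Farrukh Bakker is treated as also owning Kiran Delgado's interest in Quarry Group plc, giving 24% + 7% = 31%.
By spousal attribution (R1), Farrukh Bakker is treated as owning Kiran Delgado's 33% interest in Oakhollow Pharma AG.
Chain via Highfield Logistics SA → Pinebrook Foods Inc. → Northgate Textiles S.p.A. (R2): 6% × 42% × 77% × 45% = 0.87318% of Oakhollow Pharma AG.
Chain via Quarry Group plc → Slate Shipping BV → Wildmere Media Ltd (R2): 31% × 62% × 64% × 19% = 2.337152% of Oakhollow Pharma AG.
Direct interest in Oakhollow Pharma AG: 33%.
Aggregating (R3): 0.87318% + 2.337152% + 33% = 36.210332%.

36.210332%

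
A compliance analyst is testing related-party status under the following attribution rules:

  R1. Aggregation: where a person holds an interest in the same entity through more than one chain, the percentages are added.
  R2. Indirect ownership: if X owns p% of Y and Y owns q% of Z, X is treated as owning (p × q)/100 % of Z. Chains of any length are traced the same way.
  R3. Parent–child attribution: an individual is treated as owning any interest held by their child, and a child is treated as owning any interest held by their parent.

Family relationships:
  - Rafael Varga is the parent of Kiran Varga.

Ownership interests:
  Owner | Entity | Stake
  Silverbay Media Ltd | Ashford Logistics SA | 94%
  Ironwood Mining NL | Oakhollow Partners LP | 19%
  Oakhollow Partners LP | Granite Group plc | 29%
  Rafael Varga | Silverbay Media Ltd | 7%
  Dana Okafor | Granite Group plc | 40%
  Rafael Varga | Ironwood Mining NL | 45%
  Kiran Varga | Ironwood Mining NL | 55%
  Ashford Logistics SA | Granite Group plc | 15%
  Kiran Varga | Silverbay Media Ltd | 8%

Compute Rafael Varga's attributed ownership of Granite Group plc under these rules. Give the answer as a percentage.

By parent–child attribution (R3), Rafael Varga is treated as also owning Kiran Varga's interest in Silverbay Media Ltd, giving 7% + 8% = 15%.
By parent–child attribution (R3), Rafael Varga is treated as also owning Kiran Varga's interest in Ironwood Mining NL, giving 45% + 55% = 100%.
Chain via Silverbay Media Ltd → Ashford Logistics SA (R2): 15% × 94% × 15% = 2.115% of Granite Group plc.
Chain via Ironwood Mining NL → Oakhollow Partners LP (R2): 100% × 19% × 29% = 5.51% of Granite Group plc.
Aggregating (R1): 2.115% + 5.51% = 7.625%.

7.625%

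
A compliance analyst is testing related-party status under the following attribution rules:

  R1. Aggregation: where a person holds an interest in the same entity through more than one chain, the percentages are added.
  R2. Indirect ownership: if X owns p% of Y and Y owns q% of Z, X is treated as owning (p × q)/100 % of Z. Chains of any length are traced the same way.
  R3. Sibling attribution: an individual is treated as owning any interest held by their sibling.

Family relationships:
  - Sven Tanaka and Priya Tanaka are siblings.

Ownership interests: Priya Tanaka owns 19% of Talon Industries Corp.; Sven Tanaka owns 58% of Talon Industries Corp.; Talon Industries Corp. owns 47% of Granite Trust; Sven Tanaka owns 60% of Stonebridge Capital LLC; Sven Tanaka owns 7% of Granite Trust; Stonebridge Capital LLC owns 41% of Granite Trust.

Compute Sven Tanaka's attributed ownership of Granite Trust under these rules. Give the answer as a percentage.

67.79%

By sibling attribution (R3), Sven Tanaka is treated as also owning Priya Tanaka's interest in Talon Industries Corp, giving 58% + 19% = 77%.
Chain via Talon Industries Corp. (R2): 77% × 47% = 36.19% of Granite Trust.
Chain via Stonebridge Capital LLC (R2): 60% × 41% = 24.6% of Granite Trust.
Direct interest in Granite Trust: 7%.
Aggregating (R1): 36.19% + 24.6% + 7% = 67.79%.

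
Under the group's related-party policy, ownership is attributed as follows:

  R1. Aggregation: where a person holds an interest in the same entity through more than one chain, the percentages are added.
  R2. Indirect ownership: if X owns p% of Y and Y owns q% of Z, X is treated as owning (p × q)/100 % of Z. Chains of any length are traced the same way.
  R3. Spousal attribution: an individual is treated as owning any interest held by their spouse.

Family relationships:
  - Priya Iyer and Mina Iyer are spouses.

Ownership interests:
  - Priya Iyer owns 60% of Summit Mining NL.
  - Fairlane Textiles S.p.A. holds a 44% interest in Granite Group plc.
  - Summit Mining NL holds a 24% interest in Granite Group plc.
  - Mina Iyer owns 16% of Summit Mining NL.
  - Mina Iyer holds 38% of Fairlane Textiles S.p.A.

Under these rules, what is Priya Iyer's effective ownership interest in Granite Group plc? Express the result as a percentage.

34.96%

By spousal attribution (R3), Priya Iyer is treated as also owning Mina Iyer's interest in Summit Mining NL, giving 60% + 16% = 76%.
By spousal attribution (R3), Priya Iyer is treated as owning Mina Iyer's 38% interest in Fairlane Textiles S.p.A.
Chain via Summit Mining NL (R2): 76% × 24% = 18.24% of Granite Group plc.
Chain via Fairlane Textiles S.p.A. (R2): 38% × 44% = 16.72% of Granite Group plc.
Aggregating (R1): 18.24% + 16.72% = 34.96%.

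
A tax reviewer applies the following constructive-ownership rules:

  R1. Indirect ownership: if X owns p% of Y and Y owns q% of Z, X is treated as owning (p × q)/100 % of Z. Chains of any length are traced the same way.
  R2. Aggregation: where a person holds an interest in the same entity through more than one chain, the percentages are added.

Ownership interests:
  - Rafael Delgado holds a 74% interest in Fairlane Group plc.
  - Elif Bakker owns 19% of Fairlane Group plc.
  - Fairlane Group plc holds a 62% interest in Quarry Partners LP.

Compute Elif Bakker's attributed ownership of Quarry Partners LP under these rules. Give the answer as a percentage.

Chain via Fairlane Group plc (R1): 19% × 62% = 11.78% of Quarry Partners LP.

11.78%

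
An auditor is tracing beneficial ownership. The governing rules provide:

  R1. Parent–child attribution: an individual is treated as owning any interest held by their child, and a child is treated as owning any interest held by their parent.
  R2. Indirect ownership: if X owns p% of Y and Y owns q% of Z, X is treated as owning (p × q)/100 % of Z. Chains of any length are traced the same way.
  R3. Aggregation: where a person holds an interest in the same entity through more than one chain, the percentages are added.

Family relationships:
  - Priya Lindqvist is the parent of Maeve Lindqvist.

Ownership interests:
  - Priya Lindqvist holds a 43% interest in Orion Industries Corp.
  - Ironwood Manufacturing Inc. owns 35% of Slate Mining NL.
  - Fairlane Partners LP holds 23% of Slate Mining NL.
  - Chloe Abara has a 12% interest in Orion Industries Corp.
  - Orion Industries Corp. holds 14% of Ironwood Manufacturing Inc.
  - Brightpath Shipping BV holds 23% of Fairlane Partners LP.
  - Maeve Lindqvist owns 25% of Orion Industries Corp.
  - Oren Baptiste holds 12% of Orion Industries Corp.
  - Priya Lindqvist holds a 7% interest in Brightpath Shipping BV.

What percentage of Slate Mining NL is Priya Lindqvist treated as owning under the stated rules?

By parent–child attribution (R1), Priya Lindqvist is treated as also owning Maeve Lindqvist's interest in Orion Industries Corp, giving 43% + 25% = 68%.
Chain via Brightpath Shipping BV → Fairlane Partners LP (R2): 7% × 23% × 23% = 0.3703% of Slate Mining NL.
Chain via Orion Industries Corp. → Ironwood Manufacturing Inc. (R2): 68% × 14% × 35% = 3.332% of Slate Mining NL.
Aggregating (R3): 0.3703% + 3.332% = 3.7023%.

3.7023%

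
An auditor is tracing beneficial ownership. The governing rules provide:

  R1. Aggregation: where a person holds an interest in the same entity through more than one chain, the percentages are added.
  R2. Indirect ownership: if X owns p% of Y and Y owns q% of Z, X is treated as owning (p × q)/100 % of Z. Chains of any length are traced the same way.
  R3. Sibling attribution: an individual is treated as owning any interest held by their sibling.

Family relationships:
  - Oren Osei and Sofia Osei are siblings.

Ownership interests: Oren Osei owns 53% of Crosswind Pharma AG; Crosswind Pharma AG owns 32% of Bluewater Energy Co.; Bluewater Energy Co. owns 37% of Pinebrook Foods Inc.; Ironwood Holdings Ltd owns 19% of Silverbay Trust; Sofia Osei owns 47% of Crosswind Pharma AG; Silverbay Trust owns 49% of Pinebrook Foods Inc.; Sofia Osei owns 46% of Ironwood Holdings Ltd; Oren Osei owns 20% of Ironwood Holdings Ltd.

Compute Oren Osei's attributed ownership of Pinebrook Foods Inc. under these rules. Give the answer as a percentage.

17.9846%

By sibling attribution (R3), Oren Osei is treated as also owning Sofia Osei's interest in Ironwood Holdings Ltd, giving 20% + 46% = 66%.
By sibling attribution (R3), Oren Osei is treated as also owning Sofia Osei's interest in Crosswind Pharma AG, giving 53% + 47% = 100%.
Chain via Ironwood Holdings Ltd → Silverbay Trust (R2): 66% × 19% × 49% = 6.1446% of Pinebrook Foods Inc.
Chain via Crosswind Pharma AG → Bluewater Energy Co. (R2): 100% × 32% × 37% = 11.84% of Pinebrook Foods Inc.
Aggregating (R1): 6.1446% + 11.84% = 17.9846%.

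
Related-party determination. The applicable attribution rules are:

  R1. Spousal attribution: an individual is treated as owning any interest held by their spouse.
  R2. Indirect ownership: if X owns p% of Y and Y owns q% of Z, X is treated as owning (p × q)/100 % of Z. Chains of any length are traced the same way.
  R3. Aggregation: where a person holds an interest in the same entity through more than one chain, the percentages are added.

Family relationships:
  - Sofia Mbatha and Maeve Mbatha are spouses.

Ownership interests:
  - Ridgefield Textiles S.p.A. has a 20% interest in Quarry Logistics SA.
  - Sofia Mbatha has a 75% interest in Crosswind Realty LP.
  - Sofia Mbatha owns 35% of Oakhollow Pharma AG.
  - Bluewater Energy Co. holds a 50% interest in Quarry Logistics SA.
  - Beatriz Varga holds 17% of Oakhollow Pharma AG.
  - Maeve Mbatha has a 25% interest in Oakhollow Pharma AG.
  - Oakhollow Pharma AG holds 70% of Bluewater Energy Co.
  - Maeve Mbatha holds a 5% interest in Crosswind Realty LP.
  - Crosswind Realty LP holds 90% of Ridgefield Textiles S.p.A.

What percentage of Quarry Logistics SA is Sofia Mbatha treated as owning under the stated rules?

By spousal attribution (R1), Sofia Mbatha is treated as also owning Maeve Mbatha's interest in Oakhollow Pharma AG, giving 35% + 25% = 60%.
By spousal attribution (R1), Sofia Mbatha is treated as also owning Maeve Mbatha's interest in Crosswind Realty LP, giving 75% + 5% = 80%.
Chain via Oakhollow Pharma AG → Bluewater Energy Co. (R2): 60% × 70% × 50% = 21% of Quarry Logistics SA.
Chain via Crosswind Realty LP → Ridgefield Textiles S.p.A. (R2): 80% × 90% × 20% = 14.4% of Quarry Logistics SA.
Aggregating (R3): 21% + 14.4% = 35.4%.

35.4%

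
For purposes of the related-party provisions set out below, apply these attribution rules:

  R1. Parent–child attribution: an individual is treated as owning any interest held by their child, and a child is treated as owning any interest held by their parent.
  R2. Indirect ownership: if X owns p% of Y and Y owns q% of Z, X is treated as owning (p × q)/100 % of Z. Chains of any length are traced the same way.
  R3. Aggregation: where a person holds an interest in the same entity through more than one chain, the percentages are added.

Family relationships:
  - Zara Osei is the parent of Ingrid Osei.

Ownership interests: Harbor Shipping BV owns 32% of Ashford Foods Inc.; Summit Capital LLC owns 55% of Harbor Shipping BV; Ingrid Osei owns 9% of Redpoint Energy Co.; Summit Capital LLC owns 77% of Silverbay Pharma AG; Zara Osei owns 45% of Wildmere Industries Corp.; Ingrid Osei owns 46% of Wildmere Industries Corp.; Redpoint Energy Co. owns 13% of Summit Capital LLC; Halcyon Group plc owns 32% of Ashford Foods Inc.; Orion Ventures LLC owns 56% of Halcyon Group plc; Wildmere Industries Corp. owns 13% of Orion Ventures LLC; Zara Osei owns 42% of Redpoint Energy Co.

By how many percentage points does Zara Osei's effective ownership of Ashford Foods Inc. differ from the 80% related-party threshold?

76.713184

By parent–child attribution (R1), Zara Osei is treated as also owning Ingrid Osei's interest in Redpoint Energy Co, giving 42% + 9% = 51%.
By parent–child attribution (R1), Zara Osei is treated as also owning Ingrid Osei's interest in Wildmere Industries Corp, giving 45% + 46% = 91%.
Chain via Redpoint Energy Co. → Summit Capital LLC → Harbor Shipping BV (R2): 51% × 13% × 55% × 32% = 1.16688% of Ashford Foods Inc.
Chain via Wildmere Industries Corp. → Orion Ventures LLC → Halcyon Group plc (R2): 91% × 13% × 56% × 32% = 2.119936% of Ashford Foods Inc.
Aggregating (R3): 1.16688% + 2.119936% = 3.286816%.
3.286816% falls short of the 80% threshold by 76.713184 percentage points.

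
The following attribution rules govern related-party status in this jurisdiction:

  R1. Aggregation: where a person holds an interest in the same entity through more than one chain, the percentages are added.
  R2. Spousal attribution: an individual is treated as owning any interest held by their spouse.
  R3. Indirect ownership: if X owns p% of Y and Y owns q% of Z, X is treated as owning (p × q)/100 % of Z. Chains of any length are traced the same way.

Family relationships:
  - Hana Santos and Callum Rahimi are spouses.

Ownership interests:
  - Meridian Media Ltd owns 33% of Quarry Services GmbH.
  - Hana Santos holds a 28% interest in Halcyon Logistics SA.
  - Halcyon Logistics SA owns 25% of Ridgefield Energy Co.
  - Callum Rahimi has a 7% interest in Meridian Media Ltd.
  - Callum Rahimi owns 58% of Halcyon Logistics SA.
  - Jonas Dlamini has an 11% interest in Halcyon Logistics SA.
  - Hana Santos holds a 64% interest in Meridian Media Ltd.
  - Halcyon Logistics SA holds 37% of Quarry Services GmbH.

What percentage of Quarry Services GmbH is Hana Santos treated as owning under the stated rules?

By spousal attribution (R2), Hana Santos is treated as also owning Callum Rahimi's interest in Halcyon Logistics SA, giving 28% + 58% = 86%.
By spousal attribution (R2), Hana Santos is treated as also owning Callum Rahimi's interest in Meridian Media Ltd, giving 64% + 7% = 71%.
Chain via Halcyon Logistics SA (R3): 86% × 37% = 31.82% of Quarry Services GmbH.
Chain via Meridian Media Ltd (R3): 71% × 33% = 23.43% of Quarry Services GmbH.
Aggregating (R1): 31.82% + 23.43% = 55.25%.

55.25%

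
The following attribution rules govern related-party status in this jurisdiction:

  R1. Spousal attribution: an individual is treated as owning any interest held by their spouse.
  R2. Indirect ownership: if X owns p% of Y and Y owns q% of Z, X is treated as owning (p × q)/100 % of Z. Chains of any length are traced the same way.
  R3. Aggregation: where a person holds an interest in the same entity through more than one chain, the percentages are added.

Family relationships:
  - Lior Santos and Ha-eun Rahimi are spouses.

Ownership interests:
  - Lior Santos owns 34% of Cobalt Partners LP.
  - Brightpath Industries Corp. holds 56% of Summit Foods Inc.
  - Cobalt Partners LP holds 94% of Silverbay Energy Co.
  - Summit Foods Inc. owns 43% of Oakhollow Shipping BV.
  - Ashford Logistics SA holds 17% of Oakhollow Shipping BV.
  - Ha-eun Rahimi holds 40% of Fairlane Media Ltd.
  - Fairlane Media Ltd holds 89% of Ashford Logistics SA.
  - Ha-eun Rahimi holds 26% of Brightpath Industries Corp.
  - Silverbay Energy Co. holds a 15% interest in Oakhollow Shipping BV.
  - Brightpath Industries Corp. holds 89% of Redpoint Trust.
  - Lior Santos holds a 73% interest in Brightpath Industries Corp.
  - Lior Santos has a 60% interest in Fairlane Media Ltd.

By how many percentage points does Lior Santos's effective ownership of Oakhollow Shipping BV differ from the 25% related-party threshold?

By spousal attribution (R1), Lior Santos is treated as also owning Ha-eun Rahimi's interest in Fairlane Media Ltd, giving 60% + 40% = 100%.
By spousal attribution (R1), Lior Santos is treated as also owning Ha-eun Rahimi's interest in Brightpath Industries Corp, giving 73% + 26% = 99%.
Chain via Fairlane Media Ltd → Ashford Logistics SA (R2): 100% × 89% × 17% = 15.13% of Oakhollow Shipping BV.
Chain via Cobalt Partners LP → Silverbay Energy Co. (R2): 34% × 94% × 15% = 4.794% of Oakhollow Shipping BV.
Chain via Brightpath Industries Corp. → Summit Foods Inc. (R2): 99% × 56% × 43% = 23.8392% of Oakhollow Shipping BV.
Aggregating (R3): 15.13% + 4.794% + 23.8392% = 43.7632%.
43.7632% exceeds the 25% threshold by 18.7632 percentage points.

18.7632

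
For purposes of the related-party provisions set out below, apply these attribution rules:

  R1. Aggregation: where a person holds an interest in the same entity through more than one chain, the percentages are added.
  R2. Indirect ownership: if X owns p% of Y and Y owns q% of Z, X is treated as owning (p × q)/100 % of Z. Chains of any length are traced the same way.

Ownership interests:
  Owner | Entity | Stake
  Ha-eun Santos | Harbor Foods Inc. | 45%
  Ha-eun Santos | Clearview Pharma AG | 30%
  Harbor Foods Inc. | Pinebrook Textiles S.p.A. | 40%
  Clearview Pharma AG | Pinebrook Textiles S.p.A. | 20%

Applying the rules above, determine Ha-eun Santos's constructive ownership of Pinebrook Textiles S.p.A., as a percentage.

Chain via Clearview Pharma AG (R2): 30% × 20% = 6% of Pinebrook Textiles S.p.A.
Chain via Harbor Foods Inc. (R2): 45% × 40% = 18% of Pinebrook Textiles S.p.A.
Aggregating (R1): 6% + 18% = 24%.

24%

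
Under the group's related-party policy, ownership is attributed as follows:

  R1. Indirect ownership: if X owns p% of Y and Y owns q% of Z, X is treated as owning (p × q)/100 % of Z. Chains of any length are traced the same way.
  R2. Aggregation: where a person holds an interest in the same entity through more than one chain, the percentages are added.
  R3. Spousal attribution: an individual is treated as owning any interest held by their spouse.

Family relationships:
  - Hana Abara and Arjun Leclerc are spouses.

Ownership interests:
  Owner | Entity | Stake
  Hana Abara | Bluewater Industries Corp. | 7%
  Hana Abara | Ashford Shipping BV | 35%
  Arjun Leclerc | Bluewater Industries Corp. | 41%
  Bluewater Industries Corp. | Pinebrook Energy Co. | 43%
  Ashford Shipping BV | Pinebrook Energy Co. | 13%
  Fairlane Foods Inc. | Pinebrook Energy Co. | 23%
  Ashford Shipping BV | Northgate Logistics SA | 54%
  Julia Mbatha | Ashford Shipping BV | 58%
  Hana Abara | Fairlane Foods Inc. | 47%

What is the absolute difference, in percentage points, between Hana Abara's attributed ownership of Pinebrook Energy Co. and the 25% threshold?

11

By spousal attribution (R3), Hana Abara is treated as also owning Arjun Leclerc's interest in Bluewater Industries Corp, giving 7% + 41% = 48%.
Chain via Bluewater Industries Corp. (R1): 48% × 43% = 20.64% of Pinebrook Energy Co.
Chain via Fairlane Foods Inc. (R1): 47% × 23% = 10.81% of Pinebrook Energy Co.
Chain via Ashford Shipping BV (R1): 35% × 13% = 4.55% of Pinebrook Energy Co.
Aggregating (R2): 20.64% + 10.81% + 4.55% = 36%.
36% exceeds the 25% threshold by 11 percentage points.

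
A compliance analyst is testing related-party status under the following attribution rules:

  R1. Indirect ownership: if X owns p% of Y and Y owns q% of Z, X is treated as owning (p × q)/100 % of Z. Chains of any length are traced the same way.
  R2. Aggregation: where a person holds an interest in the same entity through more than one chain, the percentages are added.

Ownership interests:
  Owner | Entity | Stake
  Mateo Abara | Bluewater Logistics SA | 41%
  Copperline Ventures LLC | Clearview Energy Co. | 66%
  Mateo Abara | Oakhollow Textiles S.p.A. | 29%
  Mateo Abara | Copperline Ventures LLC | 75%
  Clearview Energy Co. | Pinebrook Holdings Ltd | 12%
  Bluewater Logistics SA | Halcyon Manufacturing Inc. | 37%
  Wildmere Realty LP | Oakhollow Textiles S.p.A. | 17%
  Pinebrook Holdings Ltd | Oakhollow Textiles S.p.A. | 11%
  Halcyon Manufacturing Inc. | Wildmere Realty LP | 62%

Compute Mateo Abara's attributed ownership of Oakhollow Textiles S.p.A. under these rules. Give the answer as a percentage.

31.252318%

Chain via Copperline Ventures LLC → Clearview Energy Co. → Pinebrook Holdings Ltd (R1): 75% × 66% × 12% × 11% = 0.6534% of Oakhollow Textiles S.p.A.
Chain via Bluewater Logistics SA → Halcyon Manufacturing Inc. → Wildmere Realty LP (R1): 41% × 37% × 62% × 17% = 1.598918% of Oakhollow Textiles S.p.A.
Direct interest in Oakhollow Textiles S.p.A: 29%.
Aggregating (R2): 0.6534% + 1.598918% + 29% = 31.252318%.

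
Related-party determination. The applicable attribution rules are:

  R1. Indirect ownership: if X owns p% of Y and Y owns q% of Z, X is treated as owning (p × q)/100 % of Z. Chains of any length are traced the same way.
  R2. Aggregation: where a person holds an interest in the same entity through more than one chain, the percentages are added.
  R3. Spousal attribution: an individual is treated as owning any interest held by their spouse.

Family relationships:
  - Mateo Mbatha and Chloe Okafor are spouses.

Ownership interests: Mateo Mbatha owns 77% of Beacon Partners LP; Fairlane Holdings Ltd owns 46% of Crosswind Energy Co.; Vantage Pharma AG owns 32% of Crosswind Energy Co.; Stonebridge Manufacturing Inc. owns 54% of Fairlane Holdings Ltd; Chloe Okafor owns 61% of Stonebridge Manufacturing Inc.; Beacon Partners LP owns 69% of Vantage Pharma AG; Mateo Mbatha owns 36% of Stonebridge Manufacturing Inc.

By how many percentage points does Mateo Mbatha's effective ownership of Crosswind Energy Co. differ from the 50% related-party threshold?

By spousal attribution (R3), Mateo Mbatha is treated as also owning Chloe Okafor's interest in Stonebridge Manufacturing Inc, giving 36% + 61% = 97%.
Chain via Stonebridge Manufacturing Inc. → Fairlane Holdings Ltd (R1): 97% × 54% × 46% = 24.0948% of Crosswind Energy Co.
Chain via Beacon Partners LP → Vantage Pharma AG (R1): 77% × 69% × 32% = 17.0016% of Crosswind Energy Co.
Aggregating (R2): 24.0948% + 17.0016% = 41.0964%.
41.0964% falls short of the 50% threshold by 8.9036 percentage points.

8.9036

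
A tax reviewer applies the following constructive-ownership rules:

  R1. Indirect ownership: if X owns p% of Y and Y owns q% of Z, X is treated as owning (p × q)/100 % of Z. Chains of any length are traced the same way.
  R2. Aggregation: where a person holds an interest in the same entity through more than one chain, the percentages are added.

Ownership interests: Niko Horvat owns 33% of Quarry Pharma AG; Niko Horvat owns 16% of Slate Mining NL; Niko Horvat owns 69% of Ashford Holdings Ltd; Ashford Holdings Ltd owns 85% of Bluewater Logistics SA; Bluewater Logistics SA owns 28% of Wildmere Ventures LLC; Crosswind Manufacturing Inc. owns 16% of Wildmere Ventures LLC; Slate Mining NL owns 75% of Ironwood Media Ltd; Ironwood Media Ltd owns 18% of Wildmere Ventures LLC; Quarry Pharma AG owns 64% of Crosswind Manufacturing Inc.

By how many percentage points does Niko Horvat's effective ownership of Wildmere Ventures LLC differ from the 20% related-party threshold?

Chain via Slate Mining NL → Ironwood Media Ltd (R1): 16% × 75% × 18% = 2.16% of Wildmere Ventures LLC.
Chain via Ashford Holdings Ltd → Bluewater Logistics SA (R1): 69% × 85% × 28% = 16.422% of Wildmere Ventures LLC.
Chain via Quarry Pharma AG → Crosswind Manufacturing Inc. (R1): 33% × 64% × 16% = 3.3792% of Wildmere Ventures LLC.
Aggregating (R2): 2.16% + 16.422% + 3.3792% = 21.9612%.
21.9612% exceeds the 20% threshold by 1.9612 percentage points.

1.9612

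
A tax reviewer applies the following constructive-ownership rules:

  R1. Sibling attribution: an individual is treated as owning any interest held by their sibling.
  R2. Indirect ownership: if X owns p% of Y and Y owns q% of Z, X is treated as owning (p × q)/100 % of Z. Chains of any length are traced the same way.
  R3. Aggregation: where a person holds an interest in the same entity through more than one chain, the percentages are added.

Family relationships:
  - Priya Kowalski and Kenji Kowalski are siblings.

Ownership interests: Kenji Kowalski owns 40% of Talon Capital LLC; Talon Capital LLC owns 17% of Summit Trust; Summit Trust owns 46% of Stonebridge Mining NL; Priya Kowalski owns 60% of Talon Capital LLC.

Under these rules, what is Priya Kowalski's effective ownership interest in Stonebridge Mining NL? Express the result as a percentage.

By sibling attribution (R1), Priya Kowalski is treated as also owning Kenji Kowalski's interest in Talon Capital LLC, giving 60% + 40% = 100%.
Chain via Talon Capital LLC → Summit Trust (R2): 100% × 17% × 46% = 7.82% of Stonebridge Mining NL.

7.82%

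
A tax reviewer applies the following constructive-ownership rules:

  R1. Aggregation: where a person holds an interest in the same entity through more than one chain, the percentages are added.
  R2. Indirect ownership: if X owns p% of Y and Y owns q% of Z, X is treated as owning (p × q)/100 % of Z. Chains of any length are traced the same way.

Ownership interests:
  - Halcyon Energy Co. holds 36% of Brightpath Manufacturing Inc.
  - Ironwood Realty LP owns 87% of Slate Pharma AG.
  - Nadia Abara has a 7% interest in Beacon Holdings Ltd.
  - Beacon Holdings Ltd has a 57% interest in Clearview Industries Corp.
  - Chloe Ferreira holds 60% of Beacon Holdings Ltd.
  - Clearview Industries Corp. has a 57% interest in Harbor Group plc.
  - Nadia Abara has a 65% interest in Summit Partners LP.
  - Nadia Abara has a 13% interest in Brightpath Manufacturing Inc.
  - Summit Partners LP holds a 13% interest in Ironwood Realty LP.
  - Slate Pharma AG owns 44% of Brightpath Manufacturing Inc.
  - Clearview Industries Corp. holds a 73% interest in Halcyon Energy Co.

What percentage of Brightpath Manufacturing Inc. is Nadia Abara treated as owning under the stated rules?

Chain via Beacon Holdings Ltd → Clearview Industries Corp. → Halcyon Energy Co. (R2): 7% × 57% × 73% × 36% = 1.048572% of Brightpath Manufacturing Inc.
Chain via Summit Partners LP → Ironwood Realty LP → Slate Pharma AG (R2): 65% × 13% × 87% × 44% = 3.23466% of Brightpath Manufacturing Inc.
Direct interest in Brightpath Manufacturing Inc: 13%.
Aggregating (R1): 1.048572% + 3.23466% + 13% = 17.283232%.

17.283232%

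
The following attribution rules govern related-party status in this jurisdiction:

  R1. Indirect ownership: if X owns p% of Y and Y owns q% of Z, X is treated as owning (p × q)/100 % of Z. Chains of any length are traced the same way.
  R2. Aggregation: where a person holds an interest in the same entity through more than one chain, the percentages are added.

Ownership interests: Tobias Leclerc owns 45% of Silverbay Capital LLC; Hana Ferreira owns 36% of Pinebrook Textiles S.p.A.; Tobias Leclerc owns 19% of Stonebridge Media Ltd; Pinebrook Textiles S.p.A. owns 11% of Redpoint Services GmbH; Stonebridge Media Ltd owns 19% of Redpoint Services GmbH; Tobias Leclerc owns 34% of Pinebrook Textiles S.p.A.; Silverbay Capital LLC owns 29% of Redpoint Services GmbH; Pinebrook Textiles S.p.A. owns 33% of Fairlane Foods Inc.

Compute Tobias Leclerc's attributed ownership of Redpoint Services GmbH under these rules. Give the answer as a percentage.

20.4%

Chain via Pinebrook Textiles S.p.A. (R1): 34% × 11% = 3.74% of Redpoint Services GmbH.
Chain via Stonebridge Media Ltd (R1): 19% × 19% = 3.61% of Redpoint Services GmbH.
Chain via Silverbay Capital LLC (R1): 45% × 29% = 13.05% of Redpoint Services GmbH.
Aggregating (R2): 3.74% + 3.61% + 13.05% = 20.4%.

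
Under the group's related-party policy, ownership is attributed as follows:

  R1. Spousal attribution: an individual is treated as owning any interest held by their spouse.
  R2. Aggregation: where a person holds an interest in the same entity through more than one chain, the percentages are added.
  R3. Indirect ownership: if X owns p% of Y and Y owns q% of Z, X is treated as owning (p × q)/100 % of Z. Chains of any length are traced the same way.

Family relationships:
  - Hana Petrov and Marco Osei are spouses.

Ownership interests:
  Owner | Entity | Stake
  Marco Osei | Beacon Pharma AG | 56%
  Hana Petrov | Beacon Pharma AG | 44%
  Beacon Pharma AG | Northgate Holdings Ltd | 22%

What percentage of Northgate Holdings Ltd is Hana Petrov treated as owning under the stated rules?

22%

By spousal attribution (R1), Hana Petrov is treated as also owning Marco Osei's interest in Beacon Pharma AG, giving 44% + 56% = 100%.
Chain via Beacon Pharma AG (R3): 100% × 22% = 22% of Northgate Holdings Ltd.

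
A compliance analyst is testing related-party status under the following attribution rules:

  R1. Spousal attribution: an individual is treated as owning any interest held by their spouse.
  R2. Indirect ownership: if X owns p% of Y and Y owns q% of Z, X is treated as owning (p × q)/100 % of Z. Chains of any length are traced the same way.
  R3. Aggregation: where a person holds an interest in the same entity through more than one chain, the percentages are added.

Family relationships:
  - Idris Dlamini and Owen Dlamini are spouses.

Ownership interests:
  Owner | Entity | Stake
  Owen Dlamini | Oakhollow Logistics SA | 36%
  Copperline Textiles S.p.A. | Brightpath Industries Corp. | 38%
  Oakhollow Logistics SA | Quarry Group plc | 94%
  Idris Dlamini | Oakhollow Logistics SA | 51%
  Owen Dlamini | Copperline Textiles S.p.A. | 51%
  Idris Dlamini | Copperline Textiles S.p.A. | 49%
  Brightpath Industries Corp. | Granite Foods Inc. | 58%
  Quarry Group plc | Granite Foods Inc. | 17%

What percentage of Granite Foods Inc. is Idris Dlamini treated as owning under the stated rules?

35.9426%

By spousal attribution (R1), Idris Dlamini is treated as also owning Owen Dlamini's interest in Copperline Textiles S.p.A, giving 49% + 51% = 100%.
By spousal attribution (R1), Idris Dlamini is treated as also owning Owen Dlamini's interest in Oakhollow Logistics SA, giving 51% + 36% = 87%.
Chain via Copperline Textiles S.p.A. → Brightpath Industries Corp. (R2): 100% × 38% × 58% = 22.04% of Granite Foods Inc.
Chain via Oakhollow Logistics SA → Quarry Group plc (R2): 87% × 94% × 17% = 13.9026% of Granite Foods Inc.
Aggregating (R3): 22.04% + 13.9026% = 35.9426%.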